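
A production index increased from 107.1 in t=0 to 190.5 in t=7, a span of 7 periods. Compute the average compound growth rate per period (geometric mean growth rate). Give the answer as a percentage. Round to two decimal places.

Growth factor = (190.5/107.1)^(1/7) = (1.778711)^(1/7) = 1.085749
Growth rate = 1.085749 − 1 = 0.085749 = 8.5749%

8.57%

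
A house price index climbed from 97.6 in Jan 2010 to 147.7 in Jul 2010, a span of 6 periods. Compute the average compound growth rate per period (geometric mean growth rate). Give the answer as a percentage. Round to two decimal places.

Growth factor = (147.7/97.6)^(1/6) = (1.513320)^(1/6) = 1.071491
Growth rate = 1.071491 − 1 = 0.071491 = 7.1491%

7.15%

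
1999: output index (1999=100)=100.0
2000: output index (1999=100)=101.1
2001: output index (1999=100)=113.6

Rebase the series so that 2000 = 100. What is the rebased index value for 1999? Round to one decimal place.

Rebased(1999) = 100.0 / 101.1 × 100 = 98.9120

98.9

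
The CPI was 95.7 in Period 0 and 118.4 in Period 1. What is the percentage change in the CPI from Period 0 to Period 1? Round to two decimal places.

Change = (118.4 − 95.7) / 95.7 × 100
       = 22.7 / 95.7 × 100 = 23.7200%

23.72%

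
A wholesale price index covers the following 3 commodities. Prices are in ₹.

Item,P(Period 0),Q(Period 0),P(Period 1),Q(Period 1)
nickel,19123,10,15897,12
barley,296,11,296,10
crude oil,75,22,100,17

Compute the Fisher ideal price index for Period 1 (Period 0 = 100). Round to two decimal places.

Laspeyres component (base-period weights):
ΣP(Period 1)Q(Period 0) = 15897×10 + 296×11 + 100×22 = 158970 + 3256 + 2200 = 164426
ΣP(Period 0)Q(Period 0) = 19123×10 + 296×11 + 75×22 = 191230 + 3256 + 1650 = 196136
L = 164426 / 196136 × 100 = 83.8326
Paasche component (current-period weights):
ΣP(Period 1)Q(Period 1) = 15897×12 + 296×10 + 100×17 = 190764 + 2960 + 1700 = 195424
ΣP(Period 0)Q(Period 1) = 19123×12 + 296×10 + 75×17 = 229476 + 2960 + 1275 = 233711
P = 195424 / 233711 × 100 = 83.6178
Fisher = √(L × P) = √(83.8326 × 83.6178) = 83.7252

83.73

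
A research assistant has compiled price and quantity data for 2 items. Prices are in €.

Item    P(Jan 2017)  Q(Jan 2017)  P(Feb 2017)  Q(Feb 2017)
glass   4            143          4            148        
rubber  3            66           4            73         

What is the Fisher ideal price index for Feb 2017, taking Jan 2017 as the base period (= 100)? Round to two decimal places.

Laspeyres component (base-period weights):
ΣP(Feb 2017)Q(Jan 2017) = 4×143 + 4×66 = 572 + 264 = 836
ΣP(Jan 2017)Q(Jan 2017) = 4×143 + 3×66 = 572 + 198 = 770
L = 836 / 770 × 100 = 108.5714
Paasche component (current-period weights):
ΣP(Feb 2017)Q(Feb 2017) = 4×148 + 4×73 = 592 + 292 = 884
ΣP(Jan 2017)Q(Feb 2017) = 4×148 + 3×73 = 592 + 219 = 811
P = 884 / 811 × 100 = 109.0012
Fisher = √(L × P) = √(108.5714 × 109.0012) = 108.7861

108.79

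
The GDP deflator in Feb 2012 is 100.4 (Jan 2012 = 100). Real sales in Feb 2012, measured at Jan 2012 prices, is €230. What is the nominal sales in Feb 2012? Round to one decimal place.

Nominal = Real × (Index/100) = 230 × (100.4/100)
        = 230 × 1.004 = 230.9200

230.9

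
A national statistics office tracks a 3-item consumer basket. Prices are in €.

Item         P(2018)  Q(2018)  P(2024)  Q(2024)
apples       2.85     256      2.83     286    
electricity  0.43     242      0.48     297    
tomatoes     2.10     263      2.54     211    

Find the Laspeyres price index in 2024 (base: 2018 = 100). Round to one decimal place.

Laspeyres price index uses base-period quantities as weights.
ΣP(2024)·Q(2018) = 2.83×256 + 0.48×242 + 2.54×263 = 724.48 + 116.16 + 668.02 = 1508.66
ΣP(2018)·Q(2018) = 2.85×256 + 0.43×242 + 2.10×263 = 729.6 + 104.06 + 552.3 = 1385.96
Index = 1508.66 / 1385.96 × 100 = 108.8531

108.9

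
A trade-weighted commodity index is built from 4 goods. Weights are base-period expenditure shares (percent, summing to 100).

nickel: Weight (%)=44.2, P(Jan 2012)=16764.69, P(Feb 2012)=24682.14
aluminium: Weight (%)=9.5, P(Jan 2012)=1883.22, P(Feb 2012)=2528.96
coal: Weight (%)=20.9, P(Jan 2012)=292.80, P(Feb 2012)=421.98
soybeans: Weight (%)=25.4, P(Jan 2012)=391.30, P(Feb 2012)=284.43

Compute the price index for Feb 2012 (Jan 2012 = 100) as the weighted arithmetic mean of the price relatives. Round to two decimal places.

nickel: 44.2 × (24682.14/16764.69) = 44.2 × 1.472269 = 65.0743
aluminium: 9.5 × (2528.96/1883.22) = 9.5 × 1.342891 = 12.7575
coal: 20.9 × (421.98/292.80) = 20.9 × 1.441189 = 30.1208
soybeans: 25.4 × (284.43/391.30) = 25.4 × 0.726885 = 18.4629
Index = Σ wᵢ·(p₁ᵢ/p₀ᵢ) = 65.0743 + 12.7575 + 30.1208 + 18.4629 = 126.4155

126.42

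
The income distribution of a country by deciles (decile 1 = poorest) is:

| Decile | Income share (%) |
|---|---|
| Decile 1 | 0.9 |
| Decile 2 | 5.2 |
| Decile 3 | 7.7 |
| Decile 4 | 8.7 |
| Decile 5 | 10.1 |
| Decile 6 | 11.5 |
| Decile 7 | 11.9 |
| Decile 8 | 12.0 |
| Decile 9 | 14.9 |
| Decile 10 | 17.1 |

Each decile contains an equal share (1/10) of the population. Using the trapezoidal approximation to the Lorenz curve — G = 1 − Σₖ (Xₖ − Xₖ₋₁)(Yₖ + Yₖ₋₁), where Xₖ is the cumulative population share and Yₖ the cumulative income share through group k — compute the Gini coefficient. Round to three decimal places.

0.246

Cumulative income shares Yₖ: 0.0090, 0.0610, 0.1380, 0.2250, 0.3260, 0.4410, 0.5600, 0.6800, 0.8290, 1.0000
Σ (Xₖ−Xₖ₋₁)(Yₖ+Yₖ₋₁) = (1/10)(0.0090+0.0000) + (1/10)(0.0610+0.0090) + (1/10)(0.1380+0.0610) + (1/10)(0.2250+0.1380) + (1/10)(0.3260+0.2250) + (1/10)(0.4410+0.3260) + (1/10)(0.5600+0.4410) + (1/10)(0.6800+0.5600) + (1/10)(0.8290+0.6800) + (1/10)(1.0000+0.8290)
  = 0.0009 + 0.0070 + 0.0199 + 0.0363 + 0.0551 + 0.0767 + 0.1001 + 0.1240 + 0.1509 + 0.1829 = 0.7538
G = 1 − 0.7538 = 0.2462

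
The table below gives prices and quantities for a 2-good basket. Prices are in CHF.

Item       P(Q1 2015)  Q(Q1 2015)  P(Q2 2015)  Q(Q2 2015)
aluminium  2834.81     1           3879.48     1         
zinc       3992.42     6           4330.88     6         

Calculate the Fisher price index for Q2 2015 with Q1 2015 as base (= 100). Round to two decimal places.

111.48

Laspeyres component (base-period weights):
ΣP(Q2 2015)Q(Q1 2015) = 3879.48×1 + 4330.88×6 = 3879.48 + 25985.28 = 29864.76
ΣP(Q1 2015)Q(Q1 2015) = 2834.81×1 + 3992.42×6 = 2834.81 + 23954.52 = 26789.33
L = 29864.76 / 26789.33 × 100 = 111.4801
Paasche component (current-period weights):
ΣP(Q2 2015)Q(Q2 2015) = 3879.48×1 + 4330.88×6 = 3879.48 + 25985.28 = 29864.76
ΣP(Q1 2015)Q(Q2 2015) = 2834.81×1 + 3992.42×6 = 2834.81 + 23954.52 = 26789.33
P = 29864.76 / 26789.33 × 100 = 111.4801
Fisher = √(L × P) = √(111.4801 × 111.4801) = 111.4801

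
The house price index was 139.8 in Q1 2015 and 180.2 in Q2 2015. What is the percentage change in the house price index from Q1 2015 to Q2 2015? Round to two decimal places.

28.90%

Change = (180.2 − 139.8) / 139.8 × 100
       = 40.4 / 139.8 × 100 = 28.8984%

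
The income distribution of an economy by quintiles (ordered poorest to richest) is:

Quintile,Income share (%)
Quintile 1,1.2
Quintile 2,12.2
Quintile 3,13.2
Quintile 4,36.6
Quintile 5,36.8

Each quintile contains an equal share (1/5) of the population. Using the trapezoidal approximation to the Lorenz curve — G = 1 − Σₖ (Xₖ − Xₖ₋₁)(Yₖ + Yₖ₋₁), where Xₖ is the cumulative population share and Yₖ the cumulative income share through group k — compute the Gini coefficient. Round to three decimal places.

Cumulative income shares Yₖ: 0.0120, 0.1340, 0.2660, 0.6320, 1.0000
Σ (Xₖ−Xₖ₋₁)(Yₖ+Yₖ₋₁) = (1/5)(0.0120+0.0000) + (1/5)(0.1340+0.0120) + (1/5)(0.2660+0.1340) + (1/5)(0.6320+0.2660) + (1/5)(1.0000+0.6320)
  = 0.0024 + 0.0292 + 0.0800 + 0.1796 + 0.3264 = 0.6176
G = 1 − 0.6176 = 0.3824

0.382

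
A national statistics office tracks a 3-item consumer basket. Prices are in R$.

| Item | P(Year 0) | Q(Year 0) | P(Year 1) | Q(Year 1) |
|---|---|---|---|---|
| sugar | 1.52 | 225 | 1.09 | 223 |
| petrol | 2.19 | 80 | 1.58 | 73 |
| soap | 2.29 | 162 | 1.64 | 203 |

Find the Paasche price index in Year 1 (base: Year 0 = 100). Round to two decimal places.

71.74

Paasche price index uses current-period quantities as weights.
ΣP(Year 1)·Q(Year 1) = 1.09×223 + 1.58×73 + 1.64×203 = 243.07 + 115.34 + 332.92 = 691.33
ΣP(Year 0)·Q(Year 1) = 1.52×223 + 2.19×73 + 2.29×203 = 338.96 + 159.87 + 464.87 = 963.7
Index = 691.33 / 963.7 × 100 = 71.7371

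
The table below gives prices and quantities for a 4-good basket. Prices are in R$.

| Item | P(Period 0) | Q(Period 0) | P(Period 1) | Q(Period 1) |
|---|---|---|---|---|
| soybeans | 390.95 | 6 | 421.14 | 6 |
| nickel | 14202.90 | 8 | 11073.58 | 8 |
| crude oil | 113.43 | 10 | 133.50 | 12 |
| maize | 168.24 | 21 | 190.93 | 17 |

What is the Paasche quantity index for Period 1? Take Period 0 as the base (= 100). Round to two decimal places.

Paasche quantity index uses current-period prices as weights.
ΣP(Period 1)·Q(Period 1) = 421.14×6 + 11073.58×8 + 133.50×12 + 190.93×17 = 2526.84 + 88588.64 + 1602 + 3245.81 = 95963.29
ΣP(Period 1)·Q(Period 0) = 421.14×6 + 11073.58×8 + 133.50×10 + 190.93×21 = 2526.84 + 88588.64 + 1335 + 4009.53 = 96460.01
Index = 95963.29 / 96460.01 × 100 = 99.4851

99.49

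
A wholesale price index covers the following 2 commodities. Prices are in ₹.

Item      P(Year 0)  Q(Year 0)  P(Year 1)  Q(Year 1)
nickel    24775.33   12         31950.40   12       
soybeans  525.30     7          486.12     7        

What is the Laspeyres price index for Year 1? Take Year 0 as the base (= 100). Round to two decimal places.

128.52

Laspeyres price index uses base-period quantities as weights.
ΣP(Year 1)·Q(Year 0) = 31950.40×12 + 486.12×7 = 383404.8 + 3402.84 = 386807.64
ΣP(Year 0)·Q(Year 0) = 24775.33×12 + 525.30×7 = 297303.96 + 3677.1 = 300981.06
Index = 386807.64 / 300981.06 × 100 = 128.5156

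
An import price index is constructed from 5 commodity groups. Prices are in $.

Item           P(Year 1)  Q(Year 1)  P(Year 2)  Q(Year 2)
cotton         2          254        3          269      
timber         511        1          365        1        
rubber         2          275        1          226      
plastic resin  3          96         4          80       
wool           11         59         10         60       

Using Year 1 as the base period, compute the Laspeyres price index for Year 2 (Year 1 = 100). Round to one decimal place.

Laspeyres price index uses base-period quantities as weights.
ΣP(Year 2)·Q(Year 1) = 3×254 + 365×1 + 1×275 + 4×96 + 10×59 = 762 + 365 + 275 + 384 + 590 = 2376
ΣP(Year 1)·Q(Year 1) = 2×254 + 511×1 + 2×275 + 3×96 + 11×59 = 508 + 511 + 550 + 288 + 649 = 2506
Index = 2376 / 2506 × 100 = 94.8125

94.8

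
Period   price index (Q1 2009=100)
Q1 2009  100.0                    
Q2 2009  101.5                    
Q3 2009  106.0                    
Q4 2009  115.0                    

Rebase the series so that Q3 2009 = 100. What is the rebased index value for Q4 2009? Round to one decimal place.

Rebased(Q4 2009) = 115.0 / 106.0 × 100 = 108.4906

108.5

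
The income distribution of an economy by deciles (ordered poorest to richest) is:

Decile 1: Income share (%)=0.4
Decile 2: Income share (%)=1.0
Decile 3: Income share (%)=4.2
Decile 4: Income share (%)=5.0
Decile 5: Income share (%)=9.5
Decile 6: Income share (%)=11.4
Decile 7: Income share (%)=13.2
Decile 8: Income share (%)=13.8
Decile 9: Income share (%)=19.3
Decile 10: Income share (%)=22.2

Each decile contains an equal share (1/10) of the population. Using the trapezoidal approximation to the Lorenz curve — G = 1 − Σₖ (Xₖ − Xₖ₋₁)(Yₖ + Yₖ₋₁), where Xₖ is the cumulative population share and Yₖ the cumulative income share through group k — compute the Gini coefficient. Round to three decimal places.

Cumulative income shares Yₖ: 0.0040, 0.0140, 0.0560, 0.1060, 0.2010, 0.3150, 0.4470, 0.5850, 0.7780, 1.0000
Σ (Xₖ−Xₖ₋₁)(Yₖ+Yₖ₋₁) = (1/10)(0.0040+0.0000) + (1/10)(0.0140+0.0040) + (1/10)(0.0560+0.0140) + (1/10)(0.1060+0.0560) + (1/10)(0.2010+0.1060) + (1/10)(0.3150+0.2010) + (1/10)(0.4470+0.3150) + (1/10)(0.5850+0.4470) + (1/10)(0.7780+0.5850) + (1/10)(1.0000+0.7780)
  = 0.0004 + 0.0018 + 0.0070 + 0.0162 + 0.0307 + 0.0516 + 0.0762 + 0.1032 + 0.1363 + 0.1778 = 0.6012
G = 1 − 0.6012 = 0.3988

0.399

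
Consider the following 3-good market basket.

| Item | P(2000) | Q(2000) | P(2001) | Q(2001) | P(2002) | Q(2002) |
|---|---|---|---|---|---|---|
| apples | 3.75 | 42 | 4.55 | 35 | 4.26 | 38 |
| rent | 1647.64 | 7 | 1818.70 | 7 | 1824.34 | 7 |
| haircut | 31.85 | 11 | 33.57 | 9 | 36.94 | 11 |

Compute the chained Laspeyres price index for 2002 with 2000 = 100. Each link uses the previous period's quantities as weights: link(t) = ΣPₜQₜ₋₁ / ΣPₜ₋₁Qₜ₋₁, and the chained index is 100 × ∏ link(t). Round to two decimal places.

Link 2000→2001:
ΣP(2001)Q(2000) = 4.55×42 + 1818.70×7 + 33.57×11 = 191.1 + 12730.9 + 369.27 = 13291.27
ΣP(2000)Q(2000) = 3.75×42 + 1647.64×7 + 31.85×11 = 157.5 + 11533.48 + 350.35 = 12041.33
link = 13291.27/12041.33 = 1.103804
Link 2001→2002:
ΣP(2002)Q(2001) = 4.26×35 + 1824.34×7 + 36.94×9 = 149.1 + 12770.38 + 332.46 = 13251.94
ΣP(2001)Q(2001) = 4.55×35 + 1818.70×7 + 33.57×9 = 159.25 + 12730.9 + 302.13 = 13192.28
link = 13251.94/13192.28 = 1.004522
Chained index = 100 × 1.103804 × 1.004522 = 110.8796

110.88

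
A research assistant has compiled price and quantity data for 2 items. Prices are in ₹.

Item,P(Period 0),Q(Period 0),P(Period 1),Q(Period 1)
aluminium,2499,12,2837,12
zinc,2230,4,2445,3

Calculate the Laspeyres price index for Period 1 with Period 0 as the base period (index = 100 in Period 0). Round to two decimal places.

112.63

Laspeyres price index uses base-period quantities as weights.
ΣP(Period 1)·Q(Period 0) = 2837×12 + 2445×4 = 34044 + 9780 = 43824
ΣP(Period 0)·Q(Period 0) = 2499×12 + 2230×4 = 29988 + 8920 = 38908
Index = 43824 / 38908 × 100 = 112.6349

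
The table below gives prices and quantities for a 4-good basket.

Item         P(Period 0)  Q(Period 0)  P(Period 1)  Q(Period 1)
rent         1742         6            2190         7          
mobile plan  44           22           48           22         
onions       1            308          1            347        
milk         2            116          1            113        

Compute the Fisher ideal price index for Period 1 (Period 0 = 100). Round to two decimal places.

Laspeyres component (base-period weights):
ΣP(Period 1)Q(Period 0) = 2190×6 + 48×22 + 1×308 + 1×116 = 13140 + 1056 + 308 + 116 = 14620
ΣP(Period 0)Q(Period 0) = 1742×6 + 44×22 + 1×308 + 2×116 = 10452 + 968 + 308 + 232 = 11960
L = 14620 / 11960 × 100 = 122.2408
Paasche component (current-period weights):
ΣP(Period 1)Q(Period 1) = 2190×7 + 48×22 + 1×347 + 1×113 = 15330 + 1056 + 347 + 113 = 16846
ΣP(Period 0)Q(Period 1) = 1742×7 + 44×22 + 1×347 + 2×113 = 12194 + 968 + 347 + 226 = 13735
P = 16846 / 13735 × 100 = 122.6502
Fisher = √(L × P) = √(122.2408 × 122.6502) = 122.4453

122.45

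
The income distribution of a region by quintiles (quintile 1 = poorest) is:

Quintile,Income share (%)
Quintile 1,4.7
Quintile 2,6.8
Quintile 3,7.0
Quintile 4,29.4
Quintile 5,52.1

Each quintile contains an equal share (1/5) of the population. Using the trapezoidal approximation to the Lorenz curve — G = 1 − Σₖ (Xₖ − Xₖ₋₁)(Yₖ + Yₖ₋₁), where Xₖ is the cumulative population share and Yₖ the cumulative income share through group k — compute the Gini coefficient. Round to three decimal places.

Cumulative income shares Yₖ: 0.0470, 0.1150, 0.1850, 0.4790, 1.0000
Σ (Xₖ−Xₖ₋₁)(Yₖ+Yₖ₋₁) = (1/5)(0.0470+0.0000) + (1/5)(0.1150+0.0470) + (1/5)(0.1850+0.1150) + (1/5)(0.4790+0.1850) + (1/5)(1.0000+0.4790)
  = 0.0094 + 0.0324 + 0.0600 + 0.1328 + 0.2958 = 0.5304
G = 1 − 0.5304 = 0.4696

0.470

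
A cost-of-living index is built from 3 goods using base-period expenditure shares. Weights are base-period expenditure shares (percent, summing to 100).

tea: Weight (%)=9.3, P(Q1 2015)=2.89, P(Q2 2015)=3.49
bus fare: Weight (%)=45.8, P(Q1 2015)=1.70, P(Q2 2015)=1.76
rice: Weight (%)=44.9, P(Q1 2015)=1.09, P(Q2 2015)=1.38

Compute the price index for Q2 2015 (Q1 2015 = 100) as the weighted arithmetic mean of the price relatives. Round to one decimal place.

115.5

tea: 9.3 × (3.49/2.89) = 9.3 × 1.207612 = 11.2308
bus fare: 45.8 × (1.76/1.70) = 45.8 × 1.035294 = 47.4165
rice: 44.9 × (1.38/1.09) = 44.9 × 1.266055 = 56.8459
Index = Σ wᵢ·(p₁ᵢ/p₀ᵢ) = 11.2308 + 47.4165 + 56.8459 = 115.4931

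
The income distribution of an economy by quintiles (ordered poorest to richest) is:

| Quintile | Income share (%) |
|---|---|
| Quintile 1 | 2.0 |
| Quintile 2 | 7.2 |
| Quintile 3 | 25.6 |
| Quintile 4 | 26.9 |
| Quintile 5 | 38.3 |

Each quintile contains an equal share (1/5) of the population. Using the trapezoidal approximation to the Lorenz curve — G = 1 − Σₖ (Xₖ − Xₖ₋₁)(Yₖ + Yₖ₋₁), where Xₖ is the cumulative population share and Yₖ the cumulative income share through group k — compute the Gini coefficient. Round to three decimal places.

0.369

Cumulative income shares Yₖ: 0.0200, 0.0920, 0.3480, 0.6170, 1.0000
Σ (Xₖ−Xₖ₋₁)(Yₖ+Yₖ₋₁) = (1/5)(0.0200+0.0000) + (1/5)(0.0920+0.0200) + (1/5)(0.3480+0.0920) + (1/5)(0.6170+0.3480) + (1/5)(1.0000+0.6170)
  = 0.0040 + 0.0224 + 0.0880 + 0.1930 + 0.3234 = 0.6308
G = 1 − 0.6308 = 0.3692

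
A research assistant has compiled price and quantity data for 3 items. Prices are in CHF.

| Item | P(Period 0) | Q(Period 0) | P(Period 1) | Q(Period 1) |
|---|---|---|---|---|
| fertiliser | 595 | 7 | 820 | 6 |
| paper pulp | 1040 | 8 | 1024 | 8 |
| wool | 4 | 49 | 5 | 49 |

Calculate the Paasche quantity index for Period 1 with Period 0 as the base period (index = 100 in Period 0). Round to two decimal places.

94.22

Paasche quantity index uses current-period prices as weights.
ΣP(Period 1)·Q(Period 1) = 820×6 + 1024×8 + 5×49 = 4920 + 8192 + 245 = 13357
ΣP(Period 1)·Q(Period 0) = 820×7 + 1024×8 + 5×49 = 5740 + 8192 + 245 = 14177
Index = 13357 / 14177 × 100 = 94.2160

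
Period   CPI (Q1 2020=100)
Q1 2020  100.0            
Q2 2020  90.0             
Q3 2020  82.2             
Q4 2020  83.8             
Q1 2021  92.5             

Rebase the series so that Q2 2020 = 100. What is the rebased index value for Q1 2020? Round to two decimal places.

111.11

Rebased(Q1 2020) = 100.0 / 90.0 × 100 = 111.1111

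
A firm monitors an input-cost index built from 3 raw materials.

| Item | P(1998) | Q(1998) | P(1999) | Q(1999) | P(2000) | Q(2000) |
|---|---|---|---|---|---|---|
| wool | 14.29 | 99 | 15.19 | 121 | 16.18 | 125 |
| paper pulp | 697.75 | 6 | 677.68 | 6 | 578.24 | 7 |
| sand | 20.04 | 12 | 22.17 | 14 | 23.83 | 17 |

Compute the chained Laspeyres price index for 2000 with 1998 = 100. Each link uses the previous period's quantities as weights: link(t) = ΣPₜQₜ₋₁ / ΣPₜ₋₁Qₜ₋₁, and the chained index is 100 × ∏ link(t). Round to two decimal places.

Link 1998→1999:
ΣP(1999)Q(1998) = 15.19×99 + 677.68×6 + 22.17×12 = 1503.81 + 4066.08 + 266.04 = 5835.93
ΣP(1998)Q(1998) = 14.29×99 + 697.75×6 + 20.04×12 = 1414.71 + 4186.5 + 240.48 = 5841.69
link = 5835.93/5841.69 = 0.999014
Link 1999→2000:
ΣP(2000)Q(1999) = 16.18×121 + 578.24×6 + 23.83×14 = 1957.78 + 3469.44 + 333.62 = 5760.84
ΣP(1999)Q(1999) = 15.19×121 + 677.68×6 + 22.17×14 = 1837.99 + 4066.08 + 310.38 = 6214.45
link = 5760.84/6214.45 = 0.927007
Chained index = 100 × 0.999014 × 0.927007 = 92.6093

92.61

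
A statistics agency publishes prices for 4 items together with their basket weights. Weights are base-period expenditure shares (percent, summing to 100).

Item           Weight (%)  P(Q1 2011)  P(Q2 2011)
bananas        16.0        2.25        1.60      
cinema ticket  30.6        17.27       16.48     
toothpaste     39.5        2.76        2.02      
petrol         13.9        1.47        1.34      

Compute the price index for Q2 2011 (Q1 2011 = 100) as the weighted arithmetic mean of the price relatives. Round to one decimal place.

82.2

bananas: 16.0 × (1.60/2.25) = 16.0 × 0.711111 = 11.3778
cinema ticket: 30.6 × (16.48/17.27) = 30.6 × 0.954256 = 29.2002
toothpaste: 39.5 × (2.02/2.76) = 39.5 × 0.731884 = 28.9094
petrol: 13.9 × (1.34/1.47) = 13.9 × 0.911565 = 12.6707
Index = Σ wᵢ·(p₁ᵢ/p₀ᵢ) = 11.3778 + 29.2002 + 28.9094 + 12.6707 = 82.1582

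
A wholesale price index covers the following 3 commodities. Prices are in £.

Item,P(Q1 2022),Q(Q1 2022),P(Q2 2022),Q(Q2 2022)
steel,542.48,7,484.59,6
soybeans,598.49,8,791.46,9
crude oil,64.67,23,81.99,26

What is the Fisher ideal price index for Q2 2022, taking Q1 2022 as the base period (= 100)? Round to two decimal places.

116.53

Laspeyres component (base-period weights):
ΣP(Q2 2022)Q(Q1 2022) = 484.59×7 + 791.46×8 + 81.99×23 = 3392.13 + 6331.68 + 1885.77 = 11609.58
ΣP(Q1 2022)Q(Q1 2022) = 542.48×7 + 598.49×8 + 64.67×23 = 3797.36 + 4787.92 + 1487.41 = 10072.69
L = 11609.58 / 10072.69 × 100 = 115.2580
Paasche component (current-period weights):
ΣP(Q2 2022)Q(Q2 2022) = 484.59×6 + 791.46×9 + 81.99×26 = 2907.54 + 7123.14 + 2131.74 = 12162.42
ΣP(Q1 2022)Q(Q2 2022) = 542.48×6 + 598.49×9 + 64.67×26 = 3254.88 + 5386.41 + 1681.42 = 10322.71
P = 12162.42 / 10322.71 × 100 = 117.8220
Fisher = √(L × P) = √(115.2580 × 117.8220) = 116.5329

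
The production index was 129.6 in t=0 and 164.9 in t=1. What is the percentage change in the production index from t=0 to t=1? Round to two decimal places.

Change = (164.9 − 129.6) / 129.6 × 100
       = 35.3 / 129.6 × 100 = 27.2377%

27.24%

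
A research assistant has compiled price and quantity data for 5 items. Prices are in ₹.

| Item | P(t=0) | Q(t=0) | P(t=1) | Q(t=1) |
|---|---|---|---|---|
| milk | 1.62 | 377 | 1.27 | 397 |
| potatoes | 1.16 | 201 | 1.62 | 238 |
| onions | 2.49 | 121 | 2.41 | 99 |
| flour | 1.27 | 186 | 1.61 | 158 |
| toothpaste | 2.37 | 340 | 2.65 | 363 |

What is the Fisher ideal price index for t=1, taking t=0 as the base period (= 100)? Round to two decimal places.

105.15

Laspeyres component (base-period weights):
ΣP(t=1)Q(t=0) = 1.27×377 + 1.62×201 + 2.41×121 + 1.61×186 + 2.65×340 = 478.79 + 325.62 + 291.61 + 299.46 + 901 = 2296.48
ΣP(t=0)Q(t=0) = 1.62×377 + 1.16×201 + 2.49×121 + 1.27×186 + 2.37×340 = 610.74 + 233.16 + 301.29 + 236.22 + 805.8 = 2187.21
L = 2296.48 / 2187.21 × 100 = 104.9959
Paasche component (current-period weights):
ΣP(t=1)Q(t=1) = 1.27×397 + 1.62×238 + 2.41×99 + 1.61×158 + 2.65×363 = 504.19 + 385.56 + 238.59 + 254.38 + 961.95 = 2344.67
ΣP(t=0)Q(t=1) = 1.62×397 + 1.16×238 + 2.49×99 + 1.27×158 + 2.37×363 = 643.14 + 276.08 + 246.51 + 200.66 + 860.31 = 2226.7
P = 2344.67 / 2226.7 × 100 = 105.2980
Fisher = √(L × P) = √(104.9959 × 105.2980) = 105.1468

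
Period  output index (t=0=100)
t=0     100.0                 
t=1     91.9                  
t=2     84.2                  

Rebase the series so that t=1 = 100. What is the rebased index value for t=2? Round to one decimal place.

91.6

Rebased(t=2) = 84.2 / 91.9 × 100 = 91.6213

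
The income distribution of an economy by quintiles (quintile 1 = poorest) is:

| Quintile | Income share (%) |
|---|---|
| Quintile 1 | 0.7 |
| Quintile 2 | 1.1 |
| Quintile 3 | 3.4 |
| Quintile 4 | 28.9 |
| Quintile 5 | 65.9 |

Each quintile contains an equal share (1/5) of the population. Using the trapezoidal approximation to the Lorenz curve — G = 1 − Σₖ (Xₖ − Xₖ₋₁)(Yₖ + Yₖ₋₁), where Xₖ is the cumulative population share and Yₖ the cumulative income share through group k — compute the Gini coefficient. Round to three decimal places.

Cumulative income shares Yₖ: 0.0070, 0.0180, 0.0520, 0.3410, 1.0000
Σ (Xₖ−Xₖ₋₁)(Yₖ+Yₖ₋₁) = (1/5)(0.0070+0.0000) + (1/5)(0.0180+0.0070) + (1/5)(0.0520+0.0180) + (1/5)(0.3410+0.0520) + (1/5)(1.0000+0.3410)
  = 0.0014 + 0.0050 + 0.0140 + 0.0786 + 0.2682 = 0.3672
G = 1 − 0.3672 = 0.6328

0.633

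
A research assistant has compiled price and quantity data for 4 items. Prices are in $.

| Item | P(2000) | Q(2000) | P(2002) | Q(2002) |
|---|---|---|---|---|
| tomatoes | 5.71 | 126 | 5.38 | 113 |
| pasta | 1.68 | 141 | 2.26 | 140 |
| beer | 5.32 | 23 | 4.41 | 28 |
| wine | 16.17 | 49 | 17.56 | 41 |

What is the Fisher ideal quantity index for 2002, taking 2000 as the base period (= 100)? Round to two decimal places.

Laspeyres component (base-period weights):
ΣP(2000)Q(2002) = 5.71×113 + 1.68×140 + 5.32×28 + 16.17×41 = 645.23 + 235.2 + 148.96 + 662.97 = 1692.36
ΣP(2000)Q(2000) = 5.71×126 + 1.68×141 + 5.32×23 + 16.17×49 = 719.46 + 236.88 + 122.36 + 792.33 = 1871.03
L = 1692.36 / 1871.03 × 100 = 90.4507
Paasche component (current-period weights):
ΣP(2002)Q(2002) = 5.38×113 + 2.26×140 + 4.41×28 + 17.56×41 = 607.94 + 316.4 + 123.48 + 719.96 = 1767.78
ΣP(2002)Q(2000) = 5.38×126 + 2.26×141 + 4.41×23 + 17.56×49 = 677.88 + 318.66 + 101.43 + 860.44 = 1958.41
P = 1767.78 / 1958.41 × 100 = 90.2661
Fisher = √(L × P) = √(90.4507 × 90.2661) = 90.3584

90.36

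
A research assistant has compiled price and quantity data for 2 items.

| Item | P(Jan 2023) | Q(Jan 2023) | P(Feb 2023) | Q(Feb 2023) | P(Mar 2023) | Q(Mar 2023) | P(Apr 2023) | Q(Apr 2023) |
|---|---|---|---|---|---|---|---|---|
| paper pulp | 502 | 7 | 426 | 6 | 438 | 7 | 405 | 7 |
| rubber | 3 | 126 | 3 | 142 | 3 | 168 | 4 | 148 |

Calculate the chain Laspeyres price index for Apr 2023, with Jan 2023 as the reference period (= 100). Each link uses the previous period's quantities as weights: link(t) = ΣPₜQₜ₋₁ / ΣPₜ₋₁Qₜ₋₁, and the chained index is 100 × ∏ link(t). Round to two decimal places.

86.86

Link Jan 2023→Feb 2023:
ΣP(Feb 2023)Q(Jan 2023) = 426×7 + 3×126 = 2982 + 378 = 3360
ΣP(Jan 2023)Q(Jan 2023) = 502×7 + 3×126 = 3514 + 378 = 3892
link = 3360/3892 = 0.863309
Link Feb 2023→Mar 2023:
ΣP(Mar 2023)Q(Feb 2023) = 438×6 + 3×142 = 2628 + 426 = 3054
ΣP(Feb 2023)Q(Feb 2023) = 426×6 + 3×142 = 2556 + 426 = 2982
link = 3054/2982 = 1.024145
Link Mar 2023→Apr 2023:
ΣP(Apr 2023)Q(Mar 2023) = 405×7 + 4×168 = 2835 + 672 = 3507
ΣP(Mar 2023)Q(Mar 2023) = 438×7 + 3×168 = 3066 + 504 = 3570
link = 3507/3570 = 0.982353
Chained index = 100 × 0.863309 × 1.024145 × 0.982353 = 86.8551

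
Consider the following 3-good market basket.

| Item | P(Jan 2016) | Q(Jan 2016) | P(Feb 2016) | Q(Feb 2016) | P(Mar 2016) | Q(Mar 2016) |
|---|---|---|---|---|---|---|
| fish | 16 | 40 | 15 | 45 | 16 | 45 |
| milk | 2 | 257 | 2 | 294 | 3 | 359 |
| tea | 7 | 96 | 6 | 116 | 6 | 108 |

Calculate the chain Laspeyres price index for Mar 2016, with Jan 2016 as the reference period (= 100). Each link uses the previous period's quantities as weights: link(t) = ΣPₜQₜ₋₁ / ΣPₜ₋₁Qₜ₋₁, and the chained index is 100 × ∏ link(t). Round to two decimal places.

108.57

Link Jan 2016→Feb 2016:
ΣP(Feb 2016)Q(Jan 2016) = 15×40 + 2×257 + 6×96 = 600 + 514 + 576 = 1690
ΣP(Jan 2016)Q(Jan 2016) = 16×40 + 2×257 + 7×96 = 640 + 514 + 672 = 1826
link = 1690/1826 = 0.925520
Link Feb 2016→Mar 2016:
ΣP(Mar 2016)Q(Feb 2016) = 16×45 + 3×294 + 6×116 = 720 + 882 + 696 = 2298
ΣP(Feb 2016)Q(Feb 2016) = 15×45 + 2×294 + 6×116 = 675 + 588 + 696 = 1959
link = 2298/1959 = 1.173047
Chained index = 100 × 0.925520 × 1.173047 = 108.5679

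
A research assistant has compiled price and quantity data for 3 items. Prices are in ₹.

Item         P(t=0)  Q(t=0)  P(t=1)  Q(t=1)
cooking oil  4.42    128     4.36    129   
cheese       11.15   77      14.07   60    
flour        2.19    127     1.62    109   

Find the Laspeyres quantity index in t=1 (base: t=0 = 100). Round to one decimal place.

86.8

Laspeyres quantity index uses base-period prices as weights.
ΣP(t=0)·Q(t=1) = 4.42×129 + 11.15×60 + 2.19×109 = 570.18 + 669 + 238.71 = 1477.89
ΣP(t=0)·Q(t=0) = 4.42×128 + 11.15×77 + 2.19×127 = 565.76 + 858.55 + 278.13 = 1702.44
Index = 1477.89 / 1702.44 × 100 = 86.8101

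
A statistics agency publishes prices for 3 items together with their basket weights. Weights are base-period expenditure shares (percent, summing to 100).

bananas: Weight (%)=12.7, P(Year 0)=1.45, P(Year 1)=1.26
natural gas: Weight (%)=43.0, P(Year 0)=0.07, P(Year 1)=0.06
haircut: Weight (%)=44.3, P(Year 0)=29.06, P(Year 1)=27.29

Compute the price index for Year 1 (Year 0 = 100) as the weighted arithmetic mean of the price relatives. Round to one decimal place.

89.5

bananas: 12.7 × (1.26/1.45) = 12.7 × 0.868966 = 11.0359
natural gas: 43.0 × (0.06/0.07) = 43.0 × 0.857143 = 36.8571
haircut: 44.3 × (27.29/29.06) = 44.3 × 0.939092 = 41.6018
Index = Σ wᵢ·(p₁ᵢ/p₀ᵢ) = 11.0359 + 36.8571 + 41.6018 = 89.4948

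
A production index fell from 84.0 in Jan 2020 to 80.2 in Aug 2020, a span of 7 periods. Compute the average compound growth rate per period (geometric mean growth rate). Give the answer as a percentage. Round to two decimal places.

Growth factor = (80.2/84.0)^(1/7) = (0.954762)^(1/7) = 0.993408
Growth rate = 0.993408 − 1 = -0.006592 = -0.6592%

-0.66%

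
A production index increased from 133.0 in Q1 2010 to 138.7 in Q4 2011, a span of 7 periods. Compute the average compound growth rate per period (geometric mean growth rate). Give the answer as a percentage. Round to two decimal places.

0.60%

Growth factor = (138.7/133.0)^(1/7) = (1.042857)^(1/7) = 1.006013
Growth rate = 1.006013 − 1 = 0.006013 = 0.6013%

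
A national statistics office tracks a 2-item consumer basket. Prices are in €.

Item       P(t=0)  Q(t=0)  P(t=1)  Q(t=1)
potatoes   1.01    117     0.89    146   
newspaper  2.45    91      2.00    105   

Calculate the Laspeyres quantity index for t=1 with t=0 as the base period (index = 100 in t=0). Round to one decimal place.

Laspeyres quantity index uses base-period prices as weights.
ΣP(t=0)·Q(t=1) = 1.01×146 + 2.45×105 = 147.46 + 257.25 = 404.71
ΣP(t=0)·Q(t=0) = 1.01×117 + 2.45×91 = 118.17 + 222.95 = 341.12
Index = 404.71 / 341.12 × 100 = 118.6415

118.6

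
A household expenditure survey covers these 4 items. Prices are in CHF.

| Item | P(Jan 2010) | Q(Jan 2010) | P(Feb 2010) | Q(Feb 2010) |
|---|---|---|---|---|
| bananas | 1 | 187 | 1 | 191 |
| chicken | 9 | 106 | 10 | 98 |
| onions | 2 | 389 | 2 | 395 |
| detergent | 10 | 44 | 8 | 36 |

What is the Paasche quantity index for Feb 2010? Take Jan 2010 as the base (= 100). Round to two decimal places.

94.62

Paasche quantity index uses current-period prices as weights.
ΣP(Feb 2010)·Q(Feb 2010) = 1×191 + 10×98 + 2×395 + 8×36 = 191 + 980 + 790 + 288 = 2249
ΣP(Feb 2010)·Q(Jan 2010) = 1×187 + 10×106 + 2×389 + 8×44 = 187 + 1060 + 778 + 352 = 2377
Index = 2249 / 2377 × 100 = 94.6151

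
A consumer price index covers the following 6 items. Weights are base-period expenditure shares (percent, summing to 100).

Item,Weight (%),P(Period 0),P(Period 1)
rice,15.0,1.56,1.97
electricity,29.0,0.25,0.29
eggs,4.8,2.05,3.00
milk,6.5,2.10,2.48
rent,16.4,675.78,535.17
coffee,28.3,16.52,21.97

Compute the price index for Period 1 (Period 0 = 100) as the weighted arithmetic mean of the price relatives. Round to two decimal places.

rice: 15.0 × (1.97/1.56) = 15.0 × 1.262821 = 18.9423
electricity: 29.0 × (0.29/0.25) = 29.0 × 1.160000 = 33.6400
eggs: 4.8 × (3.00/2.05) = 4.8 × 1.463415 = 7.0244
milk: 6.5 × (2.48/2.10) = 6.5 × 1.180952 = 7.6762
rent: 16.4 × (535.17/675.78) = 16.4 × 0.791929 = 12.9876
coffee: 28.3 × (21.97/16.52) = 28.3 × 1.329903 = 37.6363
Index = Σ wᵢ·(p₁ᵢ/p₀ᵢ) = 18.9423 + 33.6400 + 7.0244 + 7.6762 + 12.9876 + 37.6363 = 117.9068

117.91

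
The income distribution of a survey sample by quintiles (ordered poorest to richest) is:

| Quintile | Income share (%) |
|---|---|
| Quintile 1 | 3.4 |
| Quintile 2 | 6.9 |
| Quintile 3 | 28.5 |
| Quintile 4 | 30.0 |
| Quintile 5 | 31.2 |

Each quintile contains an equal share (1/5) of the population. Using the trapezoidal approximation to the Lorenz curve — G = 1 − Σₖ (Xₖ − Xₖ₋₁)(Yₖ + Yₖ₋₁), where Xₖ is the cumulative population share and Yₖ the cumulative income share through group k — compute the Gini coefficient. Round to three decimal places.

Cumulative income shares Yₖ: 0.0340, 0.1030, 0.3880, 0.6880, 1.0000
Σ (Xₖ−Xₖ₋₁)(Yₖ+Yₖ₋₁) = (1/5)(0.0340+0.0000) + (1/5)(0.1030+0.0340) + (1/5)(0.3880+0.1030) + (1/5)(0.6880+0.3880) + (1/5)(1.0000+0.6880)
  = 0.0068 + 0.0274 + 0.0982 + 0.2152 + 0.3376 = 0.6852
G = 1 − 0.6852 = 0.3148

0.315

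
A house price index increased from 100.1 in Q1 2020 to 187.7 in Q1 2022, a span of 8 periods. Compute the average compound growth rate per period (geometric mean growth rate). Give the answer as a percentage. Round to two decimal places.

Growth factor = (187.7/100.1)^(1/8) = (1.875125)^(1/8) = 1.081755
Growth rate = 1.081755 − 1 = 0.081755 = 8.1755%

8.18%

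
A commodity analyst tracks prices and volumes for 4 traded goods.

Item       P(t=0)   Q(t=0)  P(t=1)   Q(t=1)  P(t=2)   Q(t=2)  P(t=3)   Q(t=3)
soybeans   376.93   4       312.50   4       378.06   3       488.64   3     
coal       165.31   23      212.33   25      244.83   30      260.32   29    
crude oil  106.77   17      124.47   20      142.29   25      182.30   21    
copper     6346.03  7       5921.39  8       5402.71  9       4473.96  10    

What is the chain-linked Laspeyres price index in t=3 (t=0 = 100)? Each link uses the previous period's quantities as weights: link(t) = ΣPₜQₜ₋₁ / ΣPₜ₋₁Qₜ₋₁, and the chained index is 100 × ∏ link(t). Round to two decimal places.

81.84

Link t=0→t=1:
ΣP(t=1)Q(t=0) = 312.50×4 + 212.33×23 + 124.47×17 + 5921.39×7 = 1250 + 4883.59 + 2115.99 + 41449.73 = 49699.31
ΣP(t=0)Q(t=0) = 376.93×4 + 165.31×23 + 106.77×17 + 6346.03×7 = 1507.72 + 3802.13 + 1815.09 + 44422.21 = 51547.15
link = 49699.31/51547.15 = 0.964152
Link t=1→t=2:
ΣP(t=2)Q(t=1) = 378.06×4 + 244.83×25 + 142.29×20 + 5402.71×8 = 1512.24 + 6120.75 + 2845.8 + 43221.68 = 53700.47
ΣP(t=1)Q(t=1) = 312.50×4 + 212.33×25 + 124.47×20 + 5921.39×8 = 1250 + 5308.25 + 2489.4 + 47371.12 = 56418.77
link = 53700.47/56418.77 = 0.951819
Link t=2→t=3:
ΣP(t=3)Q(t=2) = 488.64×3 + 260.32×30 + 182.30×25 + 4473.96×9 = 1465.92 + 7809.6 + 4557.5 + 40265.64 = 54098.66
ΣP(t=2)Q(t=2) = 378.06×3 + 244.83×30 + 142.29×25 + 5402.71×9 = 1134.18 + 7344.9 + 3557.25 + 48624.39 = 60660.72
link = 54098.66/60660.72 = 0.891824
Chained index = 100 × 0.964152 × 0.951819 × 0.891824 = 81.8425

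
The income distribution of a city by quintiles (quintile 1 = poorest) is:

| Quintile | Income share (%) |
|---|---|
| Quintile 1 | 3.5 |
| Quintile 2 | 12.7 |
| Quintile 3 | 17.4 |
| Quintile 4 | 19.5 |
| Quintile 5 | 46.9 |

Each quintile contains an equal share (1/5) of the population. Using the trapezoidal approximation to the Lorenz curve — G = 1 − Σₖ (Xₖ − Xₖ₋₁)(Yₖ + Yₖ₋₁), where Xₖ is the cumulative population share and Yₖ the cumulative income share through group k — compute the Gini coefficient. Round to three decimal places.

0.374

Cumulative income shares Yₖ: 0.0350, 0.1620, 0.3360, 0.5310, 1.0000
Σ (Xₖ−Xₖ₋₁)(Yₖ+Yₖ₋₁) = (1/5)(0.0350+0.0000) + (1/5)(0.1620+0.0350) + (1/5)(0.3360+0.1620) + (1/5)(0.5310+0.3360) + (1/5)(1.0000+0.5310)
  = 0.0070 + 0.0394 + 0.0996 + 0.1734 + 0.3062 = 0.6256
G = 1 − 0.6256 = 0.3744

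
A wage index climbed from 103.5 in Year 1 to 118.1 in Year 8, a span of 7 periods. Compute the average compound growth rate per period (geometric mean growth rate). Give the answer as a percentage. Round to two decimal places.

Growth factor = (118.1/103.5)^(1/7) = (1.141063)^(1/7) = 1.019030
Growth rate = 1.019030 − 1 = 0.019030 = 1.9030%

1.90%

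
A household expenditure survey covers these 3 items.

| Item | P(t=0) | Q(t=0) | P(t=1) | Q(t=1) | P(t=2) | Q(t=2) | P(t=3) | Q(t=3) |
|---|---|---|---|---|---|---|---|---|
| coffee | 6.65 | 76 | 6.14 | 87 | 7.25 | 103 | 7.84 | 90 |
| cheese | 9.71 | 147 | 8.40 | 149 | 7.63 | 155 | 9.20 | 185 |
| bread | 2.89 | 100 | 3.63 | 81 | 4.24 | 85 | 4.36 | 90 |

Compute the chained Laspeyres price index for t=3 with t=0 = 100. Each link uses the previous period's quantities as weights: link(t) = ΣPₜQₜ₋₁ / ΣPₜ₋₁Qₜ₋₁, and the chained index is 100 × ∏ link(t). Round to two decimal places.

107.26

Link t=0→t=1:
ΣP(t=1)Q(t=0) = 6.14×76 + 8.40×147 + 3.63×100 = 466.64 + 1234.8 + 363 = 2064.44
ΣP(t=0)Q(t=0) = 6.65×76 + 9.71×147 + 2.89×100 = 505.4 + 1427.37 + 289 = 2221.77
link = 2064.44/2221.77 = 0.929187
Link t=1→t=2:
ΣP(t=2)Q(t=1) = 7.25×87 + 7.63×149 + 4.24×81 = 630.75 + 1136.87 + 343.44 = 2111.06
ΣP(t=1)Q(t=1) = 6.14×87 + 8.40×149 + 3.63×81 = 534.18 + 1251.6 + 294.03 = 2079.81
link = 2111.06/2079.81 = 1.015025
Link t=2→t=3:
ΣP(t=3)Q(t=2) = 7.84×103 + 9.20×155 + 4.36×85 = 807.52 + 1426 + 370.6 = 2604.12
ΣP(t=2)Q(t=2) = 7.25×103 + 7.63×155 + 4.24×85 = 746.75 + 1182.65 + 360.4 = 2289.8
link = 2604.12/2289.8 = 1.137270
Chained index = 100 × 0.929187 × 1.015025 × 1.137270 = 107.2614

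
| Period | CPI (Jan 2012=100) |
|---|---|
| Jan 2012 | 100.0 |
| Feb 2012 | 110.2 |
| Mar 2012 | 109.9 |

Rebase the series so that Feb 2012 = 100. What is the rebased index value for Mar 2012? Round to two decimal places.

Rebased(Mar 2012) = 109.9 / 110.2 × 100 = 99.7278

99.73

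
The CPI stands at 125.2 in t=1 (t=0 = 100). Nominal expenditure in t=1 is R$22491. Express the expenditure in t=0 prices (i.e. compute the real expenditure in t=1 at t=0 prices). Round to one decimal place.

17964.1

Real = Nominal ÷ (Index/100) = 22491 ÷ (125.2/100)
     = 22491 ÷ 1.252 = 17964.0575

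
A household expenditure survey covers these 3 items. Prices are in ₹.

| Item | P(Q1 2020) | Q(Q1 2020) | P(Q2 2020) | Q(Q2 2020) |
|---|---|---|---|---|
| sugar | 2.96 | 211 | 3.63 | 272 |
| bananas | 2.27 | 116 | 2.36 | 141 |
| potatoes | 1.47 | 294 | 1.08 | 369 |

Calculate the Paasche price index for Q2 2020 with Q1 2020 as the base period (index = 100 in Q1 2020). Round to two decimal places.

103.06

Paasche price index uses current-period quantities as weights.
ΣP(Q2 2020)·Q(Q2 2020) = 3.63×272 + 2.36×141 + 1.08×369 = 987.36 + 332.76 + 398.52 = 1718.64
ΣP(Q1 2020)·Q(Q2 2020) = 2.96×272 + 2.27×141 + 1.47×369 = 805.12 + 320.07 + 542.43 = 1667.62
Index = 1718.64 / 1667.62 × 100 = 103.0594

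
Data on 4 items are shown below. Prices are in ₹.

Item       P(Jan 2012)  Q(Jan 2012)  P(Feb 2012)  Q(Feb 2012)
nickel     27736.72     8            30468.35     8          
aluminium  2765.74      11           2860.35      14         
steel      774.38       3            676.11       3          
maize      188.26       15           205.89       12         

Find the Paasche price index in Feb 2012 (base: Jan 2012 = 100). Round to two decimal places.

Paasche price index uses current-period quantities as weights.
ΣP(Feb 2012)·Q(Feb 2012) = 30468.35×8 + 2860.35×14 + 676.11×3 + 205.89×12 = 243746.8 + 40044.9 + 2028.33 + 2470.68 = 288290.71
ΣP(Jan 2012)·Q(Feb 2012) = 27736.72×8 + 2765.74×14 + 774.38×3 + 188.26×12 = 221893.76 + 38720.36 + 2323.14 + 2259.12 = 265196.38
Index = 288290.71 / 265196.38 × 100 = 108.7084

108.71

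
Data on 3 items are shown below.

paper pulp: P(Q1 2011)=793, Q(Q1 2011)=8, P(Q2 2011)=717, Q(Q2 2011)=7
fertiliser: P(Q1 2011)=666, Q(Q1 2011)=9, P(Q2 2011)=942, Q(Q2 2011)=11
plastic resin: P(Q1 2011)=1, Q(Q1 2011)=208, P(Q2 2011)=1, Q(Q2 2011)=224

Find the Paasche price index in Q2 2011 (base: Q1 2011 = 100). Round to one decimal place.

119.1

Paasche price index uses current-period quantities as weights.
ΣP(Q2 2011)·Q(Q2 2011) = 717×7 + 942×11 + 1×224 = 5019 + 10362 + 224 = 15605
ΣP(Q1 2011)·Q(Q2 2011) = 793×7 + 666×11 + 1×224 = 5551 + 7326 + 224 = 13101
Index = 15605 / 13101 × 100 = 119.1130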